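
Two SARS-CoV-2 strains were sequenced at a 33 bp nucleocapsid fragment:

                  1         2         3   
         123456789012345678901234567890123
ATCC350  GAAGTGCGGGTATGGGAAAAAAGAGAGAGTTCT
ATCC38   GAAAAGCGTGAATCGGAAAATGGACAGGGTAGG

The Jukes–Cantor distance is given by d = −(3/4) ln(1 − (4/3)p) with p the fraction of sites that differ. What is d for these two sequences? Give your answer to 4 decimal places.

The sequences differ at positions 4 (G/A), 5 (T/A), 9 (G/T), 11 (T/A), 14 (G/C), 21 (A/T), 22 (A/G), 25 (G/C), 28 (A/G), 31 (T/A), 32 (C/G), 33 (T/G).
p = 12/33 = 0.363636.
d = −0.75 · ln(1 − (4/3)·0.363636) = −0.75 · ln(0.515152) = −0.75 · (-0.663293) = 0.4975.

0.4975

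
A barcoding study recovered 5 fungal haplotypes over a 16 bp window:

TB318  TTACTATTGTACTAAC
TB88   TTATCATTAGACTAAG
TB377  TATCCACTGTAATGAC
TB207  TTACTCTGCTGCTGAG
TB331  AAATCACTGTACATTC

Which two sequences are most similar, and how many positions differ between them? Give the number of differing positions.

5

Pairwise Hamming distances:
  TB318 vs TB88: 5
  TB318 vs TB377: 6
  TB318 vs TB207: 6
  TB318 vs TB331: 8
  TB88 vs TB377: 9
  TB88 vs TB207: 8
  TB88 vs TB331: 9
  TB377 vs TB207: 10
  TB377 vs TB331: 7
  TB207 vs TB331: 13
The smallest is 5, between TB318 and TB88.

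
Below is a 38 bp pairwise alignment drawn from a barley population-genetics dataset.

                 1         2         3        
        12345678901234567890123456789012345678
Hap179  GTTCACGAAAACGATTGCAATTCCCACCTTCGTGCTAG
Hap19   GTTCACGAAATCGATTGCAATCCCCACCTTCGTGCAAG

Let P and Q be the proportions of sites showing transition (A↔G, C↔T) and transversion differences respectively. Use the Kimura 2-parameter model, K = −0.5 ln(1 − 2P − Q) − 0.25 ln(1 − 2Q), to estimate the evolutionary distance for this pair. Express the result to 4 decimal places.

0.0834

Mismatches occur at site 11 (A↔T, transversion), site 22 (T↔C, transition), site 36 (T↔A, transversion).
Of the 3 differences, 1 transition and 2 transversions over 38 sites: P = 1/38 = 0.026316, Q = 2/38 = 0.052632.
d = −0.5·ln(0.894736) − 0.25·ln(0.894736) = −0.5·(-0.111227) − 0.25·(-0.111227) = 0.0834.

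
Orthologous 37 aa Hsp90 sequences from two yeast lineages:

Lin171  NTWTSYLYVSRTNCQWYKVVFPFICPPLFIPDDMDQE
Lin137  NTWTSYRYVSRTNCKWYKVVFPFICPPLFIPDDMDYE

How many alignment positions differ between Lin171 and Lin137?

3

Mismatches occur at site 7 (L↔R), site 15 (Q↔K), site 36 (Q↔Y).
That gives 3 mismatches out of 37 aligned sites, so the Hamming distance is 3.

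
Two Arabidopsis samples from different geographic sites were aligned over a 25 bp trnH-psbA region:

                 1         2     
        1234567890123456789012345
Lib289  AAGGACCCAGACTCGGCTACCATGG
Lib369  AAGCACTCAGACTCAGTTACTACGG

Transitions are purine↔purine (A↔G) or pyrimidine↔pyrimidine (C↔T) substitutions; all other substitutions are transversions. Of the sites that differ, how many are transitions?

5

Differing sites — 4:G/C (Tv); 7:C/T (Ti); 15:G/A (Ti); 17:C/T (Ti); 21:C/T (Ti); 23:T/C (Ti).
Of the 6 differences, 5 transitions and 1 transversion, so the answer is 5.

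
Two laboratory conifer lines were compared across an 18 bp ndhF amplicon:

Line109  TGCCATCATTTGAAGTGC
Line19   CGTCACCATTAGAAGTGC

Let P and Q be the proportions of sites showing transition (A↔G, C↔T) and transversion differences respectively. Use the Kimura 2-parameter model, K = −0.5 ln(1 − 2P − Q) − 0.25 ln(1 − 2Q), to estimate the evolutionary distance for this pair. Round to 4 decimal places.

0.2757

Differing sites — 1:T/C (Ti); 3:C/T (Ti); 6:T/C (Ti); 11:T/A (Tv).
Of the 4 differences, 3 transitions and 1 transversion over 18 sites: P = 3/18 = 0.166667, Q = 1/18 = 0.055556.
d = −0.5·ln(0.611110) − 0.25·ln(0.888888) = −0.5·(-0.492478) − 0.25·(-0.117784) = 0.2757.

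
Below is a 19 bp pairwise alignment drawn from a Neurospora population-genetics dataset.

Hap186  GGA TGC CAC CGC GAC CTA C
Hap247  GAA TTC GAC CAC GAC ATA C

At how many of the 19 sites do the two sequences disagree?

Mismatches occur at site 2 (G/A), site 5 (G/T), site 7 (C/G), site 11 (G/A), site 16 (C/A).
That gives 5 mismatches out of 19 aligned sites, so the Hamming distance is 5.

5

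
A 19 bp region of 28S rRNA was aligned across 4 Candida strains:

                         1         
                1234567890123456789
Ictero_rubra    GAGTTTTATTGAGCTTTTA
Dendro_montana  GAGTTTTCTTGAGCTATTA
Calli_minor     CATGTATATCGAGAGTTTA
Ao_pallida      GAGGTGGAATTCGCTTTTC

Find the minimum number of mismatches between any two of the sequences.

Pairwise Hamming distances:
  Ictero_rubra vs Dendro_montana: 2
  Ictero_rubra vs Calli_minor: 7
  Ictero_rubra vs Ao_pallida: 7
  Dendro_montana vs Calli_minor: 9
  Dendro_montana vs Ao_pallida: 9
  Calli_minor vs Ao_pallida: 11
The smallest is 2, between Ictero_rubra and Dendro_montana.

2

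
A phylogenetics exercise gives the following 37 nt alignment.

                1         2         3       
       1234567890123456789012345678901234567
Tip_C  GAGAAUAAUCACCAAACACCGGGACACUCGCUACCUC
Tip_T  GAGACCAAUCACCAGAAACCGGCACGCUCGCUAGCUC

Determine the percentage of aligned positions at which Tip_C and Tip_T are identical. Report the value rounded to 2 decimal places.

Mismatches occur at site 5 (A↔C), site 6 (U↔C), site 15 (A↔G), site 17 (C↔A), site 23 (G↔C), site 26 (A↔G), site 34 (C↔G).
30 of the 37 sites match, so the percent identity is 30/37 × 100 = 81.08%.

81.08%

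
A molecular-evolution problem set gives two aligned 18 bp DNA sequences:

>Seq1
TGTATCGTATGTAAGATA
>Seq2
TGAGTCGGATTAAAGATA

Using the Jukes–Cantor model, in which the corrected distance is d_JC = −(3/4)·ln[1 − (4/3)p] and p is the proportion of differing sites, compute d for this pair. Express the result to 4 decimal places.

0.3470

Mismatches occur at site 3 (T↔A), site 4 (A↔G), site 8 (T↔G), site 11 (G↔T), site 12 (T↔A).
p = 5/18 = 0.277778.
d = −0.75 · ln(1 − (4/3)·0.277778) = −0.75 · ln(0.629629) = −0.75 · (-0.462625) = 0.3470.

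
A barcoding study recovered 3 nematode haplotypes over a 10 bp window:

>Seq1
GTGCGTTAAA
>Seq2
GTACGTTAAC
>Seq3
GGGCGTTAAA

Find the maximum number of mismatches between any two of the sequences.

Pairwise Hamming distances:
  Seq1 vs Seq2: 2
  Seq1 vs Seq3: 1
  Seq2 vs Seq3: 3
The largest is 3, between Seq2 and Seq3.

3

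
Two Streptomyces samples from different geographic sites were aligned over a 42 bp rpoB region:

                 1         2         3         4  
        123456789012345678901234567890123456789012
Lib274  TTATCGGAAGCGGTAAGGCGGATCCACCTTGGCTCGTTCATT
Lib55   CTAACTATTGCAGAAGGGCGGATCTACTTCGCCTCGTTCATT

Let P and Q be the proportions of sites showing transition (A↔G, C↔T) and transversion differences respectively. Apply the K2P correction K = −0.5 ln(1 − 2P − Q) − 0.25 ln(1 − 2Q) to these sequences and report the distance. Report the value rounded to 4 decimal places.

The sequences differ at positions 1 (T/C, transition), 4 (T/A, transversion), 6 (G/T, transversion), 7 (G/A, transition), 8 (A/T, transversion), 9 (A/T, transversion), 12 (G/A, transition), 14 (T/A, transversion), 16 (A/G, transition), 25 (C/T, transition), 28 (C/T, transition), 30 (T/C, transition), 32 (G/C, transversion).
Of the 13 differences, 7 transitions and 6 transversions over 42 sites: P = 7/42 = 0.166667, Q = 6/42 = 0.142857.
d = −0.5·ln(0.523809) − 0.25·ln(0.714286) = −0.5·(-0.646628) − 0.25·(-0.336472) = 0.4074.

0.4074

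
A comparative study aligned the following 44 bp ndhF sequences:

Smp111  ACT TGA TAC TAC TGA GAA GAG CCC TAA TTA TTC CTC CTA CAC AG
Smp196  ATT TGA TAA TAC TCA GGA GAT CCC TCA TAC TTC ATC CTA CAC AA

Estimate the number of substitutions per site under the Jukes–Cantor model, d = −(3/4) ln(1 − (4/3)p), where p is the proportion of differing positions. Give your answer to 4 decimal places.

0.2708

Mismatches occur at site 2 (C→T), site 9 (C→A), site 14 (G→C), site 17 (A→G), site 21 (G→T), site 26 (A→C), site 29 (T→A), site 30 (A→C), site 34 (C→A), site 44 (G→A).
p = 10/44 = 0.227273.
d = −0.75 · ln(1 − (4/3)·0.227273) = −0.75 · ln(0.696969) = −0.75 · (-0.361014) = 0.2708.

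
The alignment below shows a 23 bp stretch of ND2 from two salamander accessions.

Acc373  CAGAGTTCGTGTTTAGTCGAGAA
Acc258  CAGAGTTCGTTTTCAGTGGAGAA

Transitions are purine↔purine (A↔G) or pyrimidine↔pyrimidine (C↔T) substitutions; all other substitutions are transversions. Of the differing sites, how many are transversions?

2

Differing sites — 11:G/T (Tv); 14:T/C (Ti); 18:C/G (Tv).
Of the 3 differences, 1 transition and 2 transversions, so the answer is 2.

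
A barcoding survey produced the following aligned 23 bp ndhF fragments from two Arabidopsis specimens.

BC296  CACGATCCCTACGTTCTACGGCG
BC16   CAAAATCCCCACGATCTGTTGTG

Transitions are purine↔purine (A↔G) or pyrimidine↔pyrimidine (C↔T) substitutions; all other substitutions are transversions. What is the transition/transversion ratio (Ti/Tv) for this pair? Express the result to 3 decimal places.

1.667

Mismatches occur at site 3 (C/A, transversion), site 4 (G/A, transition), site 10 (T/C, transition), site 14 (T/A, transversion), site 18 (A/G, transition), site 19 (C/T, transition), site 20 (G/T, transversion), site 22 (C/T, transition).
Of the 8 differences, 5 transitions and 3 transversions, so Ti/Tv = 5/3 = 1.667.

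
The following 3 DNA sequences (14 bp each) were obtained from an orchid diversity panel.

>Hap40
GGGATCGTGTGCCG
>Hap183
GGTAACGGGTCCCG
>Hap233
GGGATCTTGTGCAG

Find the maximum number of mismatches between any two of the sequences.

Pairwise Hamming distances:
  Hap40 vs Hap183: 4
  Hap40 vs Hap233: 2
  Hap183 vs Hap233: 6
The largest is 6, between Hap183 and Hap233.

6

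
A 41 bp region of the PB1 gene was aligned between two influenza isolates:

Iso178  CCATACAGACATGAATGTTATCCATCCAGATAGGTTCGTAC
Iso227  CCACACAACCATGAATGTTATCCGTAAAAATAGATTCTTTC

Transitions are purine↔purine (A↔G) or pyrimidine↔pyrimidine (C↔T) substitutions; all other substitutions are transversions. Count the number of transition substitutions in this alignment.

Mismatches occur at site 4 (T/C, transition), site 8 (G/A, transition), site 9 (A/C, transversion), site 24 (A/G, transition), site 26 (C/A, transversion), site 27 (C/A, transversion), site 29 (G/A, transition), site 34 (G/A, transition), site 38 (G/T, transversion), site 40 (A/T, transversion).
Of the 10 differences, 5 transitions and 5 transversions, so the answer is 5.

5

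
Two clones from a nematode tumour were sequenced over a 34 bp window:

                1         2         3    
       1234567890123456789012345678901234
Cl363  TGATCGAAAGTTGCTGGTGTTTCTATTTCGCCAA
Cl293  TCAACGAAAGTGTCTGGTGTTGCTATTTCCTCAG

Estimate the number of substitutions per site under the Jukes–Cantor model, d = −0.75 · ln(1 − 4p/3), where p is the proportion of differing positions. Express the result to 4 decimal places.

0.2824

Differing sites — 2:G/C; 4:T/A; 12:T/G; 13:G/T; 22:T/G; 30:G/C; 31:C/T; 34:A/G.
p = 8/34 = 0.235294.
d = −0.75 · ln(1 − (4/3)·0.235294) = −0.75 · ln(0.686275) = −0.75 · (-0.376477) = 0.2824.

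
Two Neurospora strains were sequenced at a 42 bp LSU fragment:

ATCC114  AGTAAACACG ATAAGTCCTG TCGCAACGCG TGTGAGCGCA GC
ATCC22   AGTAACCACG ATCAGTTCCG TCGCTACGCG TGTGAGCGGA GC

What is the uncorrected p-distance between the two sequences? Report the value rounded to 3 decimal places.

0.143

Differing sites — 6:A/C; 13:A/C; 17:C/T; 19:T/C; 25:A/T; 39:C/G.
There are 6 differences over 42 sites, so p = 6/42 = 0.143.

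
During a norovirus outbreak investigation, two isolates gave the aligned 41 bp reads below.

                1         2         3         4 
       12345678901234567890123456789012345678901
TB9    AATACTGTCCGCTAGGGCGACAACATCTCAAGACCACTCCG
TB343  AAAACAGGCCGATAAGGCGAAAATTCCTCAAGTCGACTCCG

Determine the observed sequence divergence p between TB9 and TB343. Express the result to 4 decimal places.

Mismatches occur at site 3 (T→A), site 6 (T→A), site 8 (T→G), site 12 (C→A), site 15 (G→A), site 21 (C→A), site 24 (C→T), site 25 (A→T), site 26 (T→C), site 33 (A→T), site 35 (C→G).
There are 11 differences over 41 sites, so p = 11/41 = 0.2683.

0.2683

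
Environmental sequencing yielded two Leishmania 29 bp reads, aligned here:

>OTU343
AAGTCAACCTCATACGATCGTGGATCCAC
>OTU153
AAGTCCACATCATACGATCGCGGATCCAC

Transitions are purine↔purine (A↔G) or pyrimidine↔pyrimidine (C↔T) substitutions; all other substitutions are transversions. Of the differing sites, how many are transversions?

The sequences differ at positions 6 (A/C, transversion), 9 (C/A, transversion), 21 (T/C, transition).
Of the 3 differences, 1 transition and 2 transversions, so the answer is 2.

2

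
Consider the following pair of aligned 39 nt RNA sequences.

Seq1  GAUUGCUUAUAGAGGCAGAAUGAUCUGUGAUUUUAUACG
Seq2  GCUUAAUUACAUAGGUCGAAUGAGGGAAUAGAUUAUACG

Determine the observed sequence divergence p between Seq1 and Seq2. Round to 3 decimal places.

Differing sites — 2:A/C; 5:G/A; 6:C/A; 10:U/C; 12:G/U; 16:C/U; 17:A/C; 24:U/G; 25:C/G; 26:U/G; 27:G/A; 28:U/A; 29:G/U; 31:U/G; 32:U/A.
There are 15 differences over 39 sites, so p = 15/39 = 0.385.

0.385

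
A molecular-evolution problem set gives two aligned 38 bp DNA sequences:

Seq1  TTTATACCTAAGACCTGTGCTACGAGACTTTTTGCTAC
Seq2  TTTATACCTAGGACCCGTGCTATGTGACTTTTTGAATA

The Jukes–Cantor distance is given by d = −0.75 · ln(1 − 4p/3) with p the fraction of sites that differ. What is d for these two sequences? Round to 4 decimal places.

0.2471

The sequences differ at positions 11 (A/G), 16 (T/C), 23 (C/T), 25 (A/T), 35 (C/A), 36 (T/A), 37 (A/T), 38 (C/A).
p = 8/38 = 0.210526.
d = −0.75 · ln(1 − (4/3)·0.210526) = −0.75 · ln(0.719299) = −0.75 · (-0.329478) = 0.2471.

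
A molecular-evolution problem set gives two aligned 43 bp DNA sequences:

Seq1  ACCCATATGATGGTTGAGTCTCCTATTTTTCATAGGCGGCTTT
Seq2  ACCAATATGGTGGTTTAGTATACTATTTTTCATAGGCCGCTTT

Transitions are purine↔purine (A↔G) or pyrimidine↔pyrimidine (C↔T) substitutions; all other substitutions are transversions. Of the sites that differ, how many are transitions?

The sequences differ at positions 4 (C/A, transversion), 10 (A/G, transition), 16 (G/T, transversion), 20 (C/A, transversion), 22 (C/A, transversion), 38 (G/C, transversion).
Of the 6 differences, 1 transition and 5 transversions, so the answer is 1.

1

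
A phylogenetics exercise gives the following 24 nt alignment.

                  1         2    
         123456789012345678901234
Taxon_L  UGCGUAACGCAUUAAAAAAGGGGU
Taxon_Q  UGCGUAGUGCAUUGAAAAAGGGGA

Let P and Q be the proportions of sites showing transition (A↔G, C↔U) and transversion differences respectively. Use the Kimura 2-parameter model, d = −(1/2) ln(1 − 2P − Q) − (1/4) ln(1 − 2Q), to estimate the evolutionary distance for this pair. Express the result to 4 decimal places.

Differing sites — 7:A/G (Ti); 8:C/U (Ti); 14:A/G (Ti); 24:U/A (Tv).
Of the 4 differences, 3 transitions and 1 transversion over 24 sites: P = 3/24 = 0.125000, Q = 1/24 = 0.041667.
d = −0.5·ln(0.708333) − 0.25·ln(0.916666) = −0.5·(-0.344841) − 0.25·(-0.087012) = 0.1942.

0.1942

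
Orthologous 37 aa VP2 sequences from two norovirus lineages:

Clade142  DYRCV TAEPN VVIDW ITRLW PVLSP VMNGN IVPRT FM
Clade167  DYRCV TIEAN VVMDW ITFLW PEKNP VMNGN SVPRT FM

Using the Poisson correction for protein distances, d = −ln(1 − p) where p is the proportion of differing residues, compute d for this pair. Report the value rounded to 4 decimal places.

The sequences differ at positions 7 (A/I), 9 (P/A), 13 (I/M), 18 (R/F), 22 (V/E), 23 (L/K), 24 (S/N), 31 (I/S).
p = 8/37 = 0.216216.
d = −ln(1 − 0.216216) = −ln(0.783784) = 0.2436.

0.2436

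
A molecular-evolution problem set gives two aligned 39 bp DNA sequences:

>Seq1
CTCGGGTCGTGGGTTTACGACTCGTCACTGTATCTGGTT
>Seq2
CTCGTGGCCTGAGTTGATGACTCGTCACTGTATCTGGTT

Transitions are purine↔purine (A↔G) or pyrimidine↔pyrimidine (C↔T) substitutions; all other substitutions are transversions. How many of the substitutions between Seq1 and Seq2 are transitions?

2

The sequences differ at positions 5 (G/T, transversion), 7 (T/G, transversion), 9 (G/C, transversion), 12 (G/A, transition), 16 (T/G, transversion), 18 (C/T, transition).
Of the 6 differences, 2 transitions and 4 transversions, so the answer is 2.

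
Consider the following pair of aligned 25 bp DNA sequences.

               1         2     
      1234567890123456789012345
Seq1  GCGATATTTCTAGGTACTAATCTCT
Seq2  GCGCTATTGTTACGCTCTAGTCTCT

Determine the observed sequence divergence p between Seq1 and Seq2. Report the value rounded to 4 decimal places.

0.2800

The sequences differ at positions 4 (A/C), 9 (T/G), 10 (C/T), 13 (G/C), 15 (T/C), 16 (A/T), 20 (A/G).
There are 7 differences over 25 sites, so p = 7/25 = 0.2800.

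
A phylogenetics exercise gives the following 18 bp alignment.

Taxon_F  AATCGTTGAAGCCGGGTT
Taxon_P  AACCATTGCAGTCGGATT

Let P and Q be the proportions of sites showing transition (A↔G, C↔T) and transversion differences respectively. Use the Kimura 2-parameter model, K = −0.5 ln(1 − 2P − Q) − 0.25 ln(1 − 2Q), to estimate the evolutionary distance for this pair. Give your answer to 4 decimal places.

Differing sites — 3:T/C (Ti); 5:G/A (Ti); 9:A/C (Tv); 12:C/T (Ti); 16:G/A (Ti).
Of the 5 differences, 4 transitions and 1 transversion over 18 sites: P = 4/18 = 0.222222, Q = 1/18 = 0.055556.
d = −0.5·ln(0.500000) − 0.25·ln(0.888888) = −0.5·(-0.693147) − 0.25·(-0.117784) = 0.3760.

0.3760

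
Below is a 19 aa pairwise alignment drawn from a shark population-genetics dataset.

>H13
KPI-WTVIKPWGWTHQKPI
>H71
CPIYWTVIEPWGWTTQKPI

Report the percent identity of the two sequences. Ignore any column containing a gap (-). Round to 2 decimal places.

83.33%

Excluding the 1 gap column leaves 18 comparable sites.
Differing sites — 1:K/C; 9:K/E; 15:H/T.
15 of the 18 comparable sites match, so the percent identity is 15/18 × 100 = 83.33%.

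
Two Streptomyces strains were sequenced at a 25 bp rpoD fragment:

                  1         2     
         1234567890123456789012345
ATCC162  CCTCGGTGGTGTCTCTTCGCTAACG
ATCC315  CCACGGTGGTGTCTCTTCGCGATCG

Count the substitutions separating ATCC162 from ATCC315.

3

Mismatches occur at site 3 (T/A), site 21 (T/G), site 23 (A/T).
That gives 3 mismatches out of 25 aligned sites, so the Hamming distance is 3.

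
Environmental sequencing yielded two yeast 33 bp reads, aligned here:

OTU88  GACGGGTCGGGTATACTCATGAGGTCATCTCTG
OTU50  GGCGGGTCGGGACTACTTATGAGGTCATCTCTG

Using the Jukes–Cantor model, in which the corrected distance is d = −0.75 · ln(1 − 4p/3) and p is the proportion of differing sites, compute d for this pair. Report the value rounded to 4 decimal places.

The sequences differ at positions 2 (A/G), 12 (T/A), 13 (A/C), 18 (C/T).
p = 4/33 = 0.121212.
d = −0.75 · ln(1 − (4/3)·0.121212) = −0.75 · ln(0.838384) = −0.75 · (-0.176279) = 0.1322.

0.1322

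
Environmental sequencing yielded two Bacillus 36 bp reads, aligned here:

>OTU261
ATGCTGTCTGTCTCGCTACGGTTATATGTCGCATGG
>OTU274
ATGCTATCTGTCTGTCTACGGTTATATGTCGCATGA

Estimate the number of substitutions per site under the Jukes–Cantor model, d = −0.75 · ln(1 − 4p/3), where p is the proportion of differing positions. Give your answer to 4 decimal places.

Mismatches occur at site 6 (G→A), site 14 (C→G), site 15 (G→T), site 36 (G→A).
p = 4/36 = 0.111111.
d = −0.75 · ln(1 − (4/3)·0.111111) = −0.75 · ln(0.851852) = −0.75 · (-0.160342) = 0.1203.

0.1203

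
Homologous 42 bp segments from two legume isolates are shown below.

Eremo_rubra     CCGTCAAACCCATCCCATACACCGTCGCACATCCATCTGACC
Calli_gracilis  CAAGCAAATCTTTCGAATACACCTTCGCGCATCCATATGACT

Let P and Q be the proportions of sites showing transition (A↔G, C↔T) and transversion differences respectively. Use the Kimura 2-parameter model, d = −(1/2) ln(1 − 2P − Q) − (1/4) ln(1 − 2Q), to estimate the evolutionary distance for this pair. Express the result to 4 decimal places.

Mismatches occur at site 2 (C→A, transversion), site 3 (G→A, transition), site 4 (T→G, transversion), site 9 (C→T, transition), site 11 (C→T, transition), site 12 (A→T, transversion), site 15 (C→G, transversion), site 16 (C→A, transversion), site 24 (G→T, transversion), site 29 (A→G, transition), site 37 (C→A, transversion), site 42 (C→T, transition).
Of the 12 differences, 5 transitions and 7 transversions over 42 sites: P = 5/42 = 0.119048, Q = 7/42 = 0.166667.
d = −0.5·ln(0.595237) − 0.25·ln(0.666666) = −0.5·(-0.518796) − 0.25·(-0.405466) = 0.3608.

0.3608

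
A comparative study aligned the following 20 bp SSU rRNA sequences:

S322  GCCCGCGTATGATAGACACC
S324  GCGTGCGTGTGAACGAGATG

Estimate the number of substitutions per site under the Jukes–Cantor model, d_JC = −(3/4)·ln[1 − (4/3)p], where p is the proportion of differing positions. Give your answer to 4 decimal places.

0.5716

Mismatches occur at site 3 (C/G), site 4 (C/T), site 9 (A/G), site 13 (T/A), site 14 (A/C), site 17 (C/G), site 19 (C/T), site 20 (C/G).
p = 8/20 = 0.400000.
d = −0.75 · ln(1 − (4/3)·0.400000) = −0.75 · ln(0.466667) = −0.75 · (-0.762139) = 0.5716.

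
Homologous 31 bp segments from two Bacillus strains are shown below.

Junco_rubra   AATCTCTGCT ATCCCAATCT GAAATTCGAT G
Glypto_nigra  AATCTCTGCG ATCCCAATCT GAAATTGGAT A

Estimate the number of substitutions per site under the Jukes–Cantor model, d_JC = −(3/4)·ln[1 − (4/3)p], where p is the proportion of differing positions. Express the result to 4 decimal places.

Mismatches occur at site 10 (T↔G), site 27 (C↔G), site 31 (G↔A).
p = 3/31 = 0.096774.
d = −0.75 · ln(1 − (4/3)·0.096774) = −0.75 · ln(0.870968) = −0.75 · (-0.138150) = 0.1036.

0.1036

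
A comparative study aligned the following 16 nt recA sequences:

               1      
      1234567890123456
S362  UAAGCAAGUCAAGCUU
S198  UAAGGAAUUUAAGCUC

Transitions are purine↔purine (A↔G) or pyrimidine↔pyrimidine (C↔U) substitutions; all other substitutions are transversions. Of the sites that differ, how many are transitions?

The sequences differ at positions 5 (C/G, transversion), 8 (G/U, transversion), 10 (C/U, transition), 16 (U/C, transition).
Of the 4 differences, 2 transitions and 2 transversions, so the answer is 2.

2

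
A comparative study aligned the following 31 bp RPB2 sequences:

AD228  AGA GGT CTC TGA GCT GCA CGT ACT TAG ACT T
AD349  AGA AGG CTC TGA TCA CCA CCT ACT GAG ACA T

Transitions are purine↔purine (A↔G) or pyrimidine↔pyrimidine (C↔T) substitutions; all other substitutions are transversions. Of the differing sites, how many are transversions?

Differing sites — 4:G/A (Ti); 6:T/G (Tv); 13:G/T (Tv); 15:T/A (Tv); 16:G/C (Tv); 20:G/C (Tv); 25:T/G (Tv); 30:T/A (Tv).
Of the 8 differences, 1 transition and 7 transversions, so the answer is 7.

7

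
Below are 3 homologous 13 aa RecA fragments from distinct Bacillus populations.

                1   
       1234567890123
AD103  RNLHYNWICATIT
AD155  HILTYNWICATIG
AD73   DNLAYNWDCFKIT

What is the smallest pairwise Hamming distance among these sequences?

Pairwise Hamming distances:
  AD103 vs AD155: 4
  AD103 vs AD73: 5
  AD155 vs AD73: 7
The smallest is 4, between AD103 and AD155.

4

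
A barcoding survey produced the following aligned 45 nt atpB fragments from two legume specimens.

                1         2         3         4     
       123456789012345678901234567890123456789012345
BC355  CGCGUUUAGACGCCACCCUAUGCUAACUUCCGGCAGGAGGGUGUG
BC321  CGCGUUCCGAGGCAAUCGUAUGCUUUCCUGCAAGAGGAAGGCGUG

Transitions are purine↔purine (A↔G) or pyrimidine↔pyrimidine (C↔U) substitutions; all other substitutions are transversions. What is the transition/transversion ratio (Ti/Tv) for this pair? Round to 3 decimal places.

0.875

Differing sites — 7:U/C (Ti); 8:A/C (Tv); 11:C/G (Tv); 14:C/A (Tv); 16:C/U (Ti); 18:C/G (Tv); 25:A/U (Tv); 26:A/U (Tv); 28:U/C (Ti); 30:C/G (Tv); 32:G/A (Ti); 33:G/A (Ti); 34:C/G (Tv); 39:G/A (Ti); 42:U/C (Ti).
Of the 15 differences, 7 transitions and 8 transversions, so Ti/Tv = 7/8 = 0.875.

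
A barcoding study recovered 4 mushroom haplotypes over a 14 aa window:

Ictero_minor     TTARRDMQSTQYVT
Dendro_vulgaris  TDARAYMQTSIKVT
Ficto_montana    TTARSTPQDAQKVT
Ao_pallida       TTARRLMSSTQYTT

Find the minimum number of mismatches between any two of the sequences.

Pairwise Hamming distances:
  Ictero_minor vs Dendro_vulgaris: 7
  Ictero_minor vs Ficto_montana: 6
  Ictero_minor vs Ao_pallida: 3
  Dendro_vulgaris vs Ficto_montana: 7
  Dendro_vulgaris vs Ao_pallida: 9
  Ficto_montana vs Ao_pallida: 8
The smallest is 3, between Ictero_minor and Ao_pallida.

3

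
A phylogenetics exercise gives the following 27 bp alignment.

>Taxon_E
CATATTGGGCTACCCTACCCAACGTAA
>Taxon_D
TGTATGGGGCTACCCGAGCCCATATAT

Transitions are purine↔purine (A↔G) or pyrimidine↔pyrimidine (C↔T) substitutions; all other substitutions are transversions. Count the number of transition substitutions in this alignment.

Mismatches occur at site 1 (C↔T, transition), site 2 (A↔G, transition), site 6 (T↔G, transversion), site 16 (T↔G, transversion), site 18 (C↔G, transversion), site 21 (A↔C, transversion), site 23 (C↔T, transition), site 24 (G↔A, transition), site 27 (A↔T, transversion).
Of the 9 differences, 4 transitions and 5 transversions, so the answer is 4.

4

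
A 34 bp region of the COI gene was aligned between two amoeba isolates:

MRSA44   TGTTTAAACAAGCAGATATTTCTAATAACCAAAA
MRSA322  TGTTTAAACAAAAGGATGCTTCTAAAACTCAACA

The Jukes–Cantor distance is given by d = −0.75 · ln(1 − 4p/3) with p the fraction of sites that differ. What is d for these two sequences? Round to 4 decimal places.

Mismatches occur at site 12 (G↔A), site 13 (C↔A), site 14 (A↔G), site 18 (A↔G), site 19 (T↔C), site 26 (T↔A), site 28 (A↔C), site 29 (C↔T), site 33 (A↔C).
p = 9/34 = 0.264706.
d = −0.75 · ln(1 − (4/3)·0.264706) = −0.75 · ln(0.647059) = −0.75 · (-0.435318) = 0.3265.

0.3265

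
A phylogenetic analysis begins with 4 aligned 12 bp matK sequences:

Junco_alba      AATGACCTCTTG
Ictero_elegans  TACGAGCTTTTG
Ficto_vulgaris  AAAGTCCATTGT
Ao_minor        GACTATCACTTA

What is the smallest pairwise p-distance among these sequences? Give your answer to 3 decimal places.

0.333

Pairwise Hamming distances:
  Junco_alba vs Ictero_elegans: 4
  Junco_alba vs Ficto_vulgaris: 6
  Junco_alba vs Ao_minor: 6
  Ictero_elegans vs Ficto_vulgaris: 7
  Ictero_elegans vs Ao_minor: 6
  Ficto_vulgaris vs Ao_minor: 8
The smallest is 4 mismatches, between Junco_alba and Ictero_elegans; p = 4/12 = 0.333.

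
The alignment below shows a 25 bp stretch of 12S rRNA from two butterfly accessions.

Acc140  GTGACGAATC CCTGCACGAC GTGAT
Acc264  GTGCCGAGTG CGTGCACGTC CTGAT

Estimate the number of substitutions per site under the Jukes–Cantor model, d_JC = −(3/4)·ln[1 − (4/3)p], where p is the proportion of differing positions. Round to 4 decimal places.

Differing sites — 4:A/C; 8:A/G; 10:C/G; 12:C/G; 19:A/T; 21:G/C.
p = 6/25 = 0.240000.
d = −0.75 · ln(1 − (4/3)·0.240000) = −0.75 · ln(0.680000) = −0.75 · (-0.385662) = 0.2892.

0.2892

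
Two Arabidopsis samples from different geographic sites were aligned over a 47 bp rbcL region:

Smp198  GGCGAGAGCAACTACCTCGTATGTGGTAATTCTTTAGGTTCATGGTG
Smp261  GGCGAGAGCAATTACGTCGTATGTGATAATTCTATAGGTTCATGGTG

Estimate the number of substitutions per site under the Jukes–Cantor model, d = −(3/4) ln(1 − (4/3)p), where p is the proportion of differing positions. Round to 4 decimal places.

Differing sites — 12:C/T; 16:C/G; 26:G/A; 34:T/A.
p = 4/47 = 0.085106.
d = −0.75 · ln(1 − (4/3)·0.085106) = −0.75 · ln(0.886525) = −0.75 · (-0.120446) = 0.0903.

0.0903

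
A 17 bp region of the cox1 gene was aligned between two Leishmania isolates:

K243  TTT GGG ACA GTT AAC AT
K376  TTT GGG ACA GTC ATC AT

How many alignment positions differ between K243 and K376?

2

The sequences differ at positions 12 (T/C), 14 (A/T).
That gives 2 mismatches out of 17 aligned sites, so the Hamming distance is 2.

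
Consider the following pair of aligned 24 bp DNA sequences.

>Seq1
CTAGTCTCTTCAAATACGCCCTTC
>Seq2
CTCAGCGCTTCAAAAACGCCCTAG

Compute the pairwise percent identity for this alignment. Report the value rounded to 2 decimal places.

Mismatches occur at site 3 (A↔C), site 4 (G↔A), site 5 (T↔G), site 7 (T↔G), site 15 (T↔A), site 23 (T↔A), site 24 (C↔G).
17 of the 24 sites match, so the percent identity is 17/24 × 100 = 70.83%.

70.83%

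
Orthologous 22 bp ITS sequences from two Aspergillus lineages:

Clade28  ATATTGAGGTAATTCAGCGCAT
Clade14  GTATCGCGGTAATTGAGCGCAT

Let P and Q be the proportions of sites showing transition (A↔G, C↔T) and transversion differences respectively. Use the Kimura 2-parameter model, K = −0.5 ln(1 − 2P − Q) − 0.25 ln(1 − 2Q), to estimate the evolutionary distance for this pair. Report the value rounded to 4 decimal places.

0.2094

Mismatches occur at site 1 (A↔G, transition), site 5 (T↔C, transition), site 7 (A↔C, transversion), site 15 (C↔G, transversion).
Of the 4 differences, 2 transitions and 2 transversions over 22 sites: P = 2/22 = 0.090909, Q = 2/22 = 0.090909.
d = −0.5·ln(0.727273) − 0.25·ln(0.818182) = −0.5·(-0.318453) − 0.25·(-0.200670) = 0.2094.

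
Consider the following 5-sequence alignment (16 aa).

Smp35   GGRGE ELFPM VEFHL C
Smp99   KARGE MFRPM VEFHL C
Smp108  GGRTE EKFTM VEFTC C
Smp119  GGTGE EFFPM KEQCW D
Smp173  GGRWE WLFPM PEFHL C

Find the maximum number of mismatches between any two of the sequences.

Pairwise Hamming distances:
  Smp35 vs Smp99: 5
  Smp35 vs Smp108: 5
  Smp35 vs Smp119: 7
  Smp35 vs Smp173: 3
  Smp99 vs Smp108: 9
  Smp99 vs Smp119: 10
  Smp99 vs Smp173: 7
  Smp108 vs Smp119: 9
  Smp108 vs Smp173: 7
  Smp119 vs Smp173: 9
The largest is 10, between Smp99 and Smp119.

10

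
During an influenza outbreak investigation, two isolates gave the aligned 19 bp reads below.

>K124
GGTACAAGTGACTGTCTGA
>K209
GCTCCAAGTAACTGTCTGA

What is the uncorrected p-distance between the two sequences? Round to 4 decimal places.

0.1579

Mismatches occur at site 2 (G→C), site 4 (A→C), site 10 (G→A).
There are 3 differences over 19 sites, so p = 3/19 = 0.1579.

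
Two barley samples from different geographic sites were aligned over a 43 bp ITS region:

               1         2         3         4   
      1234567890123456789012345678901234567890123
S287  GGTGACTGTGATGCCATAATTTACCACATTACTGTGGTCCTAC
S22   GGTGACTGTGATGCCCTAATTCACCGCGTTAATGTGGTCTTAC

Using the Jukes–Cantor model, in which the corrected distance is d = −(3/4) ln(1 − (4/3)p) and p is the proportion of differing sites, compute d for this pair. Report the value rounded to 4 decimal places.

0.1544

The sequences differ at positions 16 (A/C), 22 (T/C), 26 (A/G), 28 (A/G), 32 (C/A), 40 (C/T).
p = 6/43 = 0.139535.
d = −0.75 · ln(1 − (4/3)·0.139535) = −0.75 · ln(0.813953) = −0.75 · (-0.205853) = 0.1544.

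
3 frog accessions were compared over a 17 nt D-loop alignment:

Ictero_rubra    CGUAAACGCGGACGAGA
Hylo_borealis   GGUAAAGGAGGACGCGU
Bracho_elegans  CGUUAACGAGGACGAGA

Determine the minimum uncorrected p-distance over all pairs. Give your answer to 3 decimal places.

Pairwise Hamming distances:
  Ictero_rubra vs Hylo_borealis: 5
  Ictero_rubra vs Bracho_elegans: 2
  Hylo_borealis vs Bracho_elegans: 5
The smallest is 2 mismatches, between Ictero_rubra and Bracho_elegans; p = 2/17 = 0.118.

0.118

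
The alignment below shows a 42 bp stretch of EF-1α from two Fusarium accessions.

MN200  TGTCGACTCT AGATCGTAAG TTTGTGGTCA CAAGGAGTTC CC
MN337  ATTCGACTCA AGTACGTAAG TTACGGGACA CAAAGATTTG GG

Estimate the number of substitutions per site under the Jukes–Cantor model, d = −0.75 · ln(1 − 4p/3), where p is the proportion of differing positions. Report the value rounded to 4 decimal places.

The sequences differ at positions 1 (T/A), 2 (G/T), 10 (T/A), 13 (A/T), 14 (T/A), 23 (T/A), 24 (G/C), 25 (T/G), 28 (T/A), 34 (G/A), 37 (G/T), 40 (C/G), 41 (C/G), 42 (C/G).
p = 14/42 = 0.333333.
d = −0.75 · ln(1 − (4/3)·0.333333) = −0.75 · ln(0.555556) = −0.75 · (-0.587786) = 0.4408.

0.4408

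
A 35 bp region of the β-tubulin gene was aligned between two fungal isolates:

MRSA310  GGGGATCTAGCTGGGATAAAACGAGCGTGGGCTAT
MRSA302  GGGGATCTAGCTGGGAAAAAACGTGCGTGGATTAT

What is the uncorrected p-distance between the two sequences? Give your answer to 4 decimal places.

Mismatches occur at site 17 (T↔A), site 24 (A↔T), site 31 (G↔A), site 32 (C↔T).
There are 4 differences over 35 sites, so p = 4/35 = 0.1143.

0.1143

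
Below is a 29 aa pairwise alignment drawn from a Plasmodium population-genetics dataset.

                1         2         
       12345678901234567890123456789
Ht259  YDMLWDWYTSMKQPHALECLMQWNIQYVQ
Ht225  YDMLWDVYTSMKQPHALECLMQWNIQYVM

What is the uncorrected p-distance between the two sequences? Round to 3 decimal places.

The sequences differ at positions 7 (W/V), 29 (Q/M).
There are 2 differences over 29 sites, so p = 2/29 = 0.069.

0.069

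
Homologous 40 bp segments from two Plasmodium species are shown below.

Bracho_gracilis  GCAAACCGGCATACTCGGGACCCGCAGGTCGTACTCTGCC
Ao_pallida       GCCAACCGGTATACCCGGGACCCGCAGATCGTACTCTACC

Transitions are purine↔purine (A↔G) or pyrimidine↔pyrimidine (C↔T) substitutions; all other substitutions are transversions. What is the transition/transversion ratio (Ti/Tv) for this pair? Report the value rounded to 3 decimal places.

4.000

Differing sites — 3:A/C (Tv); 10:C/T (Ti); 15:T/C (Ti); 28:G/A (Ti); 38:G/A (Ti).
Of the 5 differences, 4 transitions and 1 transversion, so Ti/Tv = 4/1 = 4.000.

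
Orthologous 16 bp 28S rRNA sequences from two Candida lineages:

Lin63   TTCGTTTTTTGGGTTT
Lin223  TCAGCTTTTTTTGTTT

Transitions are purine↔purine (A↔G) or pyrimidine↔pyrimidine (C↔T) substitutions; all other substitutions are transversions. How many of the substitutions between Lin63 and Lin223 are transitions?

2

Differing sites — 2:T/C (Ti); 3:C/A (Tv); 5:T/C (Ti); 11:G/T (Tv); 12:G/T (Tv).
Of the 5 differences, 2 transitions and 3 transversions, so the answer is 2.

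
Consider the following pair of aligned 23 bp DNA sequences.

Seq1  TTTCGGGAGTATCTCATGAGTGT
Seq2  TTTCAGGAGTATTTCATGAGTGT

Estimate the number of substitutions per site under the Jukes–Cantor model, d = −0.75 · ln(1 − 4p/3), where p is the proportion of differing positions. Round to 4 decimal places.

0.0924

Mismatches occur at site 5 (G/A), site 13 (C/T).
p = 2/23 = 0.086957.
d = −0.75 · ln(1 − (4/3)·0.086957) = −0.75 · ln(0.884057) = −0.75 · (-0.123234) = 0.0924.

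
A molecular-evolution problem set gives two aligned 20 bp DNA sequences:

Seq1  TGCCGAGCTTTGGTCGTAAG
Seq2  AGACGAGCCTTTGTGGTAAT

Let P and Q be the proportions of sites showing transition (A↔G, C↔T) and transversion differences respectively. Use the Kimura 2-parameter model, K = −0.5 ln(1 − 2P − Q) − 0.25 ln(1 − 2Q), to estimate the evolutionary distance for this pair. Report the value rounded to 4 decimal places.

Mismatches occur at site 1 (T↔A, transversion), site 3 (C↔A, transversion), site 9 (T↔C, transition), site 12 (G↔T, transversion), site 15 (C↔G, transversion), site 20 (G↔T, transversion).
Of the 6 differences, 1 transition and 5 transversions over 20 sites: P = 1/20 = 0.050000, Q = 5/20 = 0.250000.
d = −0.5·ln(0.650000) − 0.25·ln(0.500000) = −0.5·(-0.430783) − 0.25·(-0.693147) = 0.3887.

0.3887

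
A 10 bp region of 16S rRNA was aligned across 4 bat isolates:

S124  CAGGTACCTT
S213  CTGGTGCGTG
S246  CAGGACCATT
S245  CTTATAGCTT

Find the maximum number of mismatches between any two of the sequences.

7

Pairwise Hamming distances:
  S124 vs S213: 4
  S124 vs S246: 3
  S124 vs S245: 4
  S213 vs S246: 5
  S213 vs S245: 6
  S246 vs S245: 7
The largest is 7, between S246 and S245.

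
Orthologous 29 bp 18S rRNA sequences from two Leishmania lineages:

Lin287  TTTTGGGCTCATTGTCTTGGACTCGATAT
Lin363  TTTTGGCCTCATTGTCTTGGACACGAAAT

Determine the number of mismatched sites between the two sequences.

3

Differing sites — 7:G/C; 23:T/A; 27:T/A.
That gives 3 mismatches out of 29 aligned sites, so the Hamming distance is 3.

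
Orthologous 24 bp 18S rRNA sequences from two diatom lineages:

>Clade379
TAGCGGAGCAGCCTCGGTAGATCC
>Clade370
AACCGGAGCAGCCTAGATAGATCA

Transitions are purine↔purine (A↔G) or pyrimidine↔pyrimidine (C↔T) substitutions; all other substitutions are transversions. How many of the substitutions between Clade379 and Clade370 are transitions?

1

Mismatches occur at site 1 (T/A, transversion), site 3 (G/C, transversion), site 15 (C/A, transversion), site 17 (G/A, transition), site 24 (C/A, transversion).
Of the 5 differences, 1 transition and 4 transversions, so the answer is 1.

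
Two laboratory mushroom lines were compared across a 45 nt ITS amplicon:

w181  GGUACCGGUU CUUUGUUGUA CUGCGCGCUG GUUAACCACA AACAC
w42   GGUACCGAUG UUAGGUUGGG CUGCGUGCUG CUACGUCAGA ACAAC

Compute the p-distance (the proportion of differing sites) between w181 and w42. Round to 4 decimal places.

Mismatches occur at site 8 (G↔A), site 10 (U↔G), site 11 (C↔U), site 13 (U↔A), site 14 (U↔G), site 19 (U↔G), site 20 (A↔G), site 26 (C↔U), site 31 (G↔C), site 33 (U↔A), site 34 (A↔C), site 35 (A↔G), site 36 (C↔U), site 39 (C↔G), site 42 (A↔C), site 43 (C↔A).
There are 16 differences over 45 sites, so p = 16/45 = 0.3556.

0.3556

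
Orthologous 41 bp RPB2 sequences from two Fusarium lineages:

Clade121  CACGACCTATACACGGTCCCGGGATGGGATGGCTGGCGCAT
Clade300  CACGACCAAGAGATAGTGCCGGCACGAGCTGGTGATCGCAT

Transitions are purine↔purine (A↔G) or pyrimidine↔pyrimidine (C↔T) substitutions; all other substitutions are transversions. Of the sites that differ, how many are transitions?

6

Differing sites — 8:T/A (Tv); 10:T/G (Tv); 12:C/G (Tv); 14:C/T (Ti); 15:G/A (Ti); 18:C/G (Tv); 23:G/C (Tv); 25:T/C (Ti); 27:G/A (Ti); 29:A/C (Tv); 33:C/T (Ti); 34:T/G (Tv); 35:G/A (Ti); 36:G/T (Tv).
Of the 14 differences, 6 transitions and 8 transversions, so the answer is 6.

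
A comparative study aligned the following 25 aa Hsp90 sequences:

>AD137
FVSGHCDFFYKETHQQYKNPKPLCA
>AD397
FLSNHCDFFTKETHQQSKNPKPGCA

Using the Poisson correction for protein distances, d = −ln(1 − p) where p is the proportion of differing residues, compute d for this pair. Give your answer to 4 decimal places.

Mismatches occur at site 2 (V↔L), site 4 (G↔N), site 10 (Y↔T), site 17 (Y↔S), site 23 (L↔G).
p = 5/25 = 0.200000.
d = −ln(1 − 0.200000) = −ln(0.800000) = 0.2231.

0.2231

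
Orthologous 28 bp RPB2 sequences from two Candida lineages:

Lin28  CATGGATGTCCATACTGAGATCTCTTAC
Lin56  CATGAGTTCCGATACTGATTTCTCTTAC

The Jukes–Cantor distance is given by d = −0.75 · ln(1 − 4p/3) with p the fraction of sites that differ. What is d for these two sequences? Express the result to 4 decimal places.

The sequences differ at positions 5 (G/A), 6 (A/G), 8 (G/T), 9 (T/C), 11 (C/G), 19 (G/T), 20 (A/T).
p = 7/28 = 0.250000.
d = −0.75 · ln(1 − (4/3)·0.250000) = −0.75 · ln(0.666667) = −0.75 · (-0.405465) = 0.3041.

0.3041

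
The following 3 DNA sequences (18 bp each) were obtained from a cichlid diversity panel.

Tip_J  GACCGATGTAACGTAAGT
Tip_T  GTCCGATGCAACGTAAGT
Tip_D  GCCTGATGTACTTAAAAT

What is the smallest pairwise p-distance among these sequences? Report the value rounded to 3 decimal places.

Pairwise Hamming distances:
  Tip_J vs Tip_T: 2
  Tip_J vs Tip_D: 7
  Tip_T vs Tip_D: 8
The smallest is 2 mismatches, between Tip_J and Tip_T; p = 2/18 = 0.111.

0.111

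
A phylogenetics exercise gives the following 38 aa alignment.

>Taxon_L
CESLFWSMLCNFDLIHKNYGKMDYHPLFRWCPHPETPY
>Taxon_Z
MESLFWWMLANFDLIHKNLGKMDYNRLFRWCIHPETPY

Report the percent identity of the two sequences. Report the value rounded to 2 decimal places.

81.58%

Mismatches occur at site 1 (C→M), site 7 (S→W), site 10 (C→A), site 19 (Y→L), site 25 (H→N), site 26 (P→R), site 32 (P→I).
31 of the 38 sites match, so the percent identity is 31/38 × 100 = 81.58%.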